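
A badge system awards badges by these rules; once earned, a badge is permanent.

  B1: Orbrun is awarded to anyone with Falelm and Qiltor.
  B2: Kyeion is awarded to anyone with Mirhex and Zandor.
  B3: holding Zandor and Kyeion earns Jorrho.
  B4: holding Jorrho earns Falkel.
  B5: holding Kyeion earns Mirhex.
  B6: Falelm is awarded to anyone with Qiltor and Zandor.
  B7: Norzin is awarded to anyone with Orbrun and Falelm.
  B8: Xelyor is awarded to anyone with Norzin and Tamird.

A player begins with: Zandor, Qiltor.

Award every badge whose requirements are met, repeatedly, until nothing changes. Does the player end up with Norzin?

Yes

With Qiltor and Zandor, Falelm is earned (B6).
With Falelm and Qiltor, Orbrun is earned (B1).
With Orbrun and Falelm, Norzin is earned (B7).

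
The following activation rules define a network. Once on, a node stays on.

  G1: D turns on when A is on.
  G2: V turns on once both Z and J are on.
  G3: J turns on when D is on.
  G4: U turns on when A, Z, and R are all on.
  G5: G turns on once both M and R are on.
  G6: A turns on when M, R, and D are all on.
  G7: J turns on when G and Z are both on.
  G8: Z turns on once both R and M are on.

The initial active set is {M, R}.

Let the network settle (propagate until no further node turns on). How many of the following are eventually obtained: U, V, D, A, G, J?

M and R are on, so G turns on (G5).
G8: R and M on → Z on.
G7: G and Z on → J on.
Z and J are on, so V turns on (G2).
U would need A, Z, and R (G4), but A never turns on.
V: reached.
D would need A (G1), but A never turns on.
A would need M, R, and D (G6), but D never turns on.
G: reached.
J: reached.
Reached: V, G, and J — 3 of the 6.

3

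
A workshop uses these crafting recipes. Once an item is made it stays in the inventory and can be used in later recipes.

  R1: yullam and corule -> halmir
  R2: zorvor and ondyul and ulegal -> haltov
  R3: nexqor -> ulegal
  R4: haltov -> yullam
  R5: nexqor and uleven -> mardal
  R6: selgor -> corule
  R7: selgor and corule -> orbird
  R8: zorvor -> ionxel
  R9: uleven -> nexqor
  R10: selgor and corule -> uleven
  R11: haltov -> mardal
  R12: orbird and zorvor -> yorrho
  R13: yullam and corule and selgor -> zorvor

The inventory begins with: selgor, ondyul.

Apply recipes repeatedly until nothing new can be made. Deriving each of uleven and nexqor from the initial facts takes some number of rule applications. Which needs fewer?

uleven: Using R6, selgor makes corule. Using R10, selgor and corule make uleven. [2 rule applications]
nexqor: selgor -> corule (R6). selgor and corule -> uleven (R10). uleven -> nexqor (R9). [3 rule applications]
uleven needs fewer.

uleven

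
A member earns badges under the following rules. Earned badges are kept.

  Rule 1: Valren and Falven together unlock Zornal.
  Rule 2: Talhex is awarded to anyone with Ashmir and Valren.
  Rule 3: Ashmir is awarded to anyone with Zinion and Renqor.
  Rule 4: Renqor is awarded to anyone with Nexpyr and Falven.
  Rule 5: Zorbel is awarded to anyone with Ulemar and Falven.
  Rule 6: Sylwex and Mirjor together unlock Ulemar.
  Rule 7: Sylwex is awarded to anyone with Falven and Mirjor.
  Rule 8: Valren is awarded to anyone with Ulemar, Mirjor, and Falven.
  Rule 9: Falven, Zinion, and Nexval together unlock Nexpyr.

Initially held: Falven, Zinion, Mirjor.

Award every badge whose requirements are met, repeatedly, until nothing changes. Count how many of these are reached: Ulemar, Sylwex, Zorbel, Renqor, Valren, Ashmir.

4

With Falven and Mirjor, Sylwex is earned (Rule 7).
With Sylwex and Mirjor, Ulemar is earned (Rule 6).
With Ulemar and Falven, Zorbel is earned (Rule 5).
With Ulemar, Mirjor, and Falven, Valren is earned (Rule 8).
Ulemar: reached.
Sylwex: reached.
Zorbel: reached.
Renqor would need Nexpyr and Falven (Rule 4), but Nexpyr is never earned.
Valren: reached.
Ashmir would need Zinion and Renqor (Rule 3), but Renqor is never earned.
Reached: Ulemar, Sylwex, Zorbel, and Valren — 4 of the 6.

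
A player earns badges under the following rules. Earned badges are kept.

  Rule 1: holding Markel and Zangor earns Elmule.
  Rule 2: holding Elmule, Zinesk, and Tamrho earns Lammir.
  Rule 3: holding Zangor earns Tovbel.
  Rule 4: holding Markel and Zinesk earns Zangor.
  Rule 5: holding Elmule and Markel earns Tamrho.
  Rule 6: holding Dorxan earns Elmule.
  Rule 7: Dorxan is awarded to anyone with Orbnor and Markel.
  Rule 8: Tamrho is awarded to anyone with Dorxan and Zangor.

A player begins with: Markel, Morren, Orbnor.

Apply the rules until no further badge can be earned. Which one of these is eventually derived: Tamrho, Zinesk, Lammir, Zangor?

With Orbnor and Markel, Dorxan is earned (Rule 7).
With Dorxan, Elmule is earned (Rule 6).
With Elmule and Markel, Tamrho is earned (Rule 5).
No rule produces Zinesk, and it is not given. Zangor would need Markel and Zinesk (Rule 4), but Zinesk is never earned. Lammir would need Elmule, Zinesk, and Tamrho (Rule 2), but Zinesk is never earned.

Tamrho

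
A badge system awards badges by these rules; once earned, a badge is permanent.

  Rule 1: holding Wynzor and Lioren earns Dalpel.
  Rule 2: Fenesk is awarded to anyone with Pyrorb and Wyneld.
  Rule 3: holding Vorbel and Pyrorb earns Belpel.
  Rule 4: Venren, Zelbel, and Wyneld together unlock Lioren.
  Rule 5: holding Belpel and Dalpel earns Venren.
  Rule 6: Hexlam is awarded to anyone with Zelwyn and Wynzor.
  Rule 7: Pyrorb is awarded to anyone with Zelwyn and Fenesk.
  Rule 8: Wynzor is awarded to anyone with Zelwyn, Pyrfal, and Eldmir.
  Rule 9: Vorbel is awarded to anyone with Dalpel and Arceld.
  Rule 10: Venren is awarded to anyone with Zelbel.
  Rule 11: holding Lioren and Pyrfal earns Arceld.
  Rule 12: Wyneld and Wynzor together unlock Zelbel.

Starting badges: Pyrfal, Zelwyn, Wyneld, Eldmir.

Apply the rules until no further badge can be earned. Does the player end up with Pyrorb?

No

Pyrorb would need Zelwyn and Fenesk (Rule 7), but Fenesk is never earned.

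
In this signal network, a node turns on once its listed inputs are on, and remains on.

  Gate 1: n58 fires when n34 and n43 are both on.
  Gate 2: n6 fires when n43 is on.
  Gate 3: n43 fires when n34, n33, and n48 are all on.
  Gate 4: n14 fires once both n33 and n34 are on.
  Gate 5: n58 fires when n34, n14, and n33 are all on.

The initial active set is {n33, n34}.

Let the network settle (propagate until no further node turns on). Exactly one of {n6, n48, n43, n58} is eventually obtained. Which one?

n58

n33 and n34 are on, so n14 fires (Gate 4).
Gate 5: n34, n14, and n33 on → n58 on.
n43 would need n34, n33, and n48 (Gate 3), but n48 never turns on. No rule produces n48, and it is not given. n6 would need n43 (Gate 2), but n43 never turns on.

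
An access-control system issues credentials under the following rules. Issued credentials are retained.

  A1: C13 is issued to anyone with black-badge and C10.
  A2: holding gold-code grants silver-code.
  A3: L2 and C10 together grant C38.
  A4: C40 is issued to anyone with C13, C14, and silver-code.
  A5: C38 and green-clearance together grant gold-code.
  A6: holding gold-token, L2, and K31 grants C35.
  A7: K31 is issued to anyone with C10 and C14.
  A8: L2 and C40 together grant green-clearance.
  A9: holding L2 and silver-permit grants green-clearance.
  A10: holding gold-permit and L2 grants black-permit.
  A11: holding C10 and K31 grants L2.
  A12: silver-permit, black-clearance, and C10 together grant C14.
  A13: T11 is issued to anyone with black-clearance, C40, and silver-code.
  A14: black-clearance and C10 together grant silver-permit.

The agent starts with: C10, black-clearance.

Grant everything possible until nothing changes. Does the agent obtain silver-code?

Holding black-clearance and C10 grants silver-permit (A14).
Holding silver-permit, black-clearance, and C10 grants C14 (A12).
Holding C10 and C14 grants K31 (A7).
Holding C10 and K31 grants L2 (A11).
Holding L2 and C10 grants C38 (A3).
Holding L2 and silver-permit grants green-clearance (A9).
Holding C38 and green-clearance grants gold-code (A5).
Holding gold-code grants silver-code (A2).

Yes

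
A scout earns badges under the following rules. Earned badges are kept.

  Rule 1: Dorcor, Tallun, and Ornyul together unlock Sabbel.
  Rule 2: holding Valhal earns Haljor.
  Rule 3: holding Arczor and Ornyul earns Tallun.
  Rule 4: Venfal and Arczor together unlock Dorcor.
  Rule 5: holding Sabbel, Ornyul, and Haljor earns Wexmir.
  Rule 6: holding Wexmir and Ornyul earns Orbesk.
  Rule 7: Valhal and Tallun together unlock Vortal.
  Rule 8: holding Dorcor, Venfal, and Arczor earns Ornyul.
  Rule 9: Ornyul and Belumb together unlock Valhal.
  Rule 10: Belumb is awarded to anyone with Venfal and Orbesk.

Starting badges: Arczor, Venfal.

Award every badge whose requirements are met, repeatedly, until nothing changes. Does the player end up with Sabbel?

With Venfal and Arczor, Dorcor is earned (Rule 4).
With Dorcor, Venfal, and Arczor, Ornyul is earned (Rule 8).
With Arczor and Ornyul, Tallun is earned (Rule 3).
With Dorcor, Tallun, and Ornyul, Sabbel is earned (Rule 1).

Yes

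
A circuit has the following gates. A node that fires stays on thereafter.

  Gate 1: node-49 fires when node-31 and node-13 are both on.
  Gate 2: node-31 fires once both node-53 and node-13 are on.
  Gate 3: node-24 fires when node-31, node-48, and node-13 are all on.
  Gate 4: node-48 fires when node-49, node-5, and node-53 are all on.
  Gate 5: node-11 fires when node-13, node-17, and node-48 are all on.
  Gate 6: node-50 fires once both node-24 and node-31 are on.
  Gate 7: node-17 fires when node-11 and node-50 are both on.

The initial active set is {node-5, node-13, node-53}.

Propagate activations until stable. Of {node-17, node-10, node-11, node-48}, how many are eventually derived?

Gate 2: node-53 and node-13 on → node-31 on.
Gate 1: node-31 and node-13 on → node-49 on.
Gate 4: node-49, node-5, and node-53 on → node-48 on.
node-17 would need node-11 and node-50 (Gate 7), but node-11 never turns on.
No rule produces node-10, and it is not given.
node-11 would need node-13, node-17, and node-48 (Gate 5), but node-17 never turns on.
node-48: reached.
Reached: node-48 — 1 of the 4.

1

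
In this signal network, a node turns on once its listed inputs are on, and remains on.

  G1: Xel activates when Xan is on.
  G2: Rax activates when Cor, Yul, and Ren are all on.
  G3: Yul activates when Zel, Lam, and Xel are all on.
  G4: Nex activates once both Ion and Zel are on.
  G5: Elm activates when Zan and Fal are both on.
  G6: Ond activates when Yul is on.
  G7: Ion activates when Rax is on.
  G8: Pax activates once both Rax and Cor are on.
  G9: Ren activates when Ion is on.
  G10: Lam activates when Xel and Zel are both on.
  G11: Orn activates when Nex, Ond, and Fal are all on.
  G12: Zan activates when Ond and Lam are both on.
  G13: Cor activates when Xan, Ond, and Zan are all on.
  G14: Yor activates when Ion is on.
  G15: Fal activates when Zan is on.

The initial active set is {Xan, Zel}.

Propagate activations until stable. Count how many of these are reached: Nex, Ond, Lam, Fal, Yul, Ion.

4

G1: Xan on → Xel on.
G10: Xel and Zel on → Lam on.
G3: Zel, Lam, and Xel on → Yul on.
G6: Yul on → Ond on.
G12: Ond and Lam on → Zan on.
G15: Zan on → Fal on.
Nex would need Ion and Zel (G4), but Ion never turns on.
Ond: reached.
Lam: reached.
Fal: reached.
Yul: reached.
Ion would need Rax (G7), but Rax never turns on.
Reached: Ond, Lam, Fal, and Yul — 4 of the 6.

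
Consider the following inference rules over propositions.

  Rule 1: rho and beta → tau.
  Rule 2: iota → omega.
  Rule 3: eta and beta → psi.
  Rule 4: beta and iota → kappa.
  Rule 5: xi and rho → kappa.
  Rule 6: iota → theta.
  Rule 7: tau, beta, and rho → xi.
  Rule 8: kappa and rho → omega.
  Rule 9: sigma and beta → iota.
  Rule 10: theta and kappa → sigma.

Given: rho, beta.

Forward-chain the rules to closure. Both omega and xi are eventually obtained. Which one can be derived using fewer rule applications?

xi: From rho and beta, Rule 1 gives tau. tau, beta, and rho hold, so xi follows (Rule 7). [2 rule applications]
omega: rho and beta hold, so tau follows (Rule 1). tau, beta, and rho hold, so xi follows (Rule 7). xi and rho hold, so kappa follows (Rule 5). From kappa and rho, Rule 8 gives omega. [4 rule applications]
xi needs fewer.

xi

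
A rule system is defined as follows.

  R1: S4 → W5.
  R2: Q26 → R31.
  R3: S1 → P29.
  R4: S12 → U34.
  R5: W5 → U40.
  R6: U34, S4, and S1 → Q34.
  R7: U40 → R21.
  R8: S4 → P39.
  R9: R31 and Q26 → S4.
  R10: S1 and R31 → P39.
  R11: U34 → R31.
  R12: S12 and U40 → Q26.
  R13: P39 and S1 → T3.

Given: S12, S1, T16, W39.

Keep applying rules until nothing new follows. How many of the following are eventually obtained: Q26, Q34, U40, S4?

Q26 would need S12 and U40 (R12), but U40 is never established.
Q34 would need U34, S4, and S1 (R6), but S4 is never established.
U40 would need W5 (R5), but W5 is never established.
S4 would need R31 and Q26 (R9), but Q26 is never established.
None of the 4 are reached.

0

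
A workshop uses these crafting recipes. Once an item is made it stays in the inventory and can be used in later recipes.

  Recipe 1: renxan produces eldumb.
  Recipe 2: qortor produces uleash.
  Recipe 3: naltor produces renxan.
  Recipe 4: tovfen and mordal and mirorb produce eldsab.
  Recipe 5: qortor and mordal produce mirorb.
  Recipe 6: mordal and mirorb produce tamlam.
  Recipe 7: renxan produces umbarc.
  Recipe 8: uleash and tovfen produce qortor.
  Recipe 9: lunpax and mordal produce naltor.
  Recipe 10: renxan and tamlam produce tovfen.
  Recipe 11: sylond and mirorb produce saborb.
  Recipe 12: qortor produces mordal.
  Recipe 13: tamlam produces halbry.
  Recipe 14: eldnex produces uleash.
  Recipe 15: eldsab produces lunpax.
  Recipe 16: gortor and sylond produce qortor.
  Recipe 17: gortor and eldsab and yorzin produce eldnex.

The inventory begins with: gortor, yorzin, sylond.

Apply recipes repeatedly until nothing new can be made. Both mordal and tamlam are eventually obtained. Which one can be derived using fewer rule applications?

mordal: gortor and sylond → qortor (Recipe 16). Using Recipe 12, qortor makes mordal. [2 rule applications]
tamlam: gortor and sylond → qortor (Recipe 16). Using Recipe 12, qortor makes mordal. qortor and mordal → mirorb (Recipe 5). mordal and mirorb → tamlam (Recipe 6). [4 rule applications]
mordal needs fewer.

mordal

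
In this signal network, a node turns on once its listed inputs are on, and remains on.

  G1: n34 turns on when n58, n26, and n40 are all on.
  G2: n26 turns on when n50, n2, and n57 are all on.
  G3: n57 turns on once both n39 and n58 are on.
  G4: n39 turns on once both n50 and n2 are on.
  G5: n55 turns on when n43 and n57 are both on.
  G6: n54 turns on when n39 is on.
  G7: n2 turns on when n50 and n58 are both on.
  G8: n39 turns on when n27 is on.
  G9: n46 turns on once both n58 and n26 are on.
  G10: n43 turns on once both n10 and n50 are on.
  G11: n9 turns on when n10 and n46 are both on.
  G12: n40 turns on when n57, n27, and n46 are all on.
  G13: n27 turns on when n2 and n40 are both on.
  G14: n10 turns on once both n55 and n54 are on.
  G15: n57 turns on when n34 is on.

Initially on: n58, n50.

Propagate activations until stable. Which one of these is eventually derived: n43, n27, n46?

n46

n50 and n58 are on, so n2 turns on (G7).
G4: n50 and n2 on → n39 on.
G3: n39 and n58 on → n57 on.
n50, n2, and n57 are on, so n26 turns on (G2).
G9: n58 and n26 on → n46 on.
n27 would need n2 and n40 (G13), but n40 never turns on. n43 would need n10 and n50 (G10), but n10 never turns on.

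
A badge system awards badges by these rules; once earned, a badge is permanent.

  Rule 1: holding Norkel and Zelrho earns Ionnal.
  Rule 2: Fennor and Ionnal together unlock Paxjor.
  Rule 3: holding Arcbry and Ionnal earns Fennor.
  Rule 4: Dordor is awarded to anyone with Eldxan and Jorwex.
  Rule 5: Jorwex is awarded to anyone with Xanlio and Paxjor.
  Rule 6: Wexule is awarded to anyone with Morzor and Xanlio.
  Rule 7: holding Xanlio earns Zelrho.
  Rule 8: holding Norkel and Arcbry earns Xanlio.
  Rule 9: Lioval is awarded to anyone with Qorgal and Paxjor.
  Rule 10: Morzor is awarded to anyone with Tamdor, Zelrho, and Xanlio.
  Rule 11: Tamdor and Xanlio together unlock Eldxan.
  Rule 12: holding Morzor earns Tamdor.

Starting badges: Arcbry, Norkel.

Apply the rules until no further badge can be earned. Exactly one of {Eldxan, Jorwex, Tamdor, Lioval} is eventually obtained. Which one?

With Norkel and Arcbry, Xanlio is earned (Rule 8).
With Xanlio, Zelrho is earned (Rule 7).
With Norkel and Zelrho, Ionnal is earned (Rule 1).
With Arcbry and Ionnal, Fennor is earned (Rule 3).
With Fennor and Ionnal, Paxjor is earned (Rule 2).
With Xanlio and Paxjor, Jorwex is earned (Rule 5).
Tamdor would need Morzor (Rule 12), but Morzor is never earned. Eldxan would need Tamdor and Xanlio (Rule 11), but Tamdor is never earned. Lioval would need Qorgal and Paxjor (Rule 9), but Qorgal is never earned.

Jorwex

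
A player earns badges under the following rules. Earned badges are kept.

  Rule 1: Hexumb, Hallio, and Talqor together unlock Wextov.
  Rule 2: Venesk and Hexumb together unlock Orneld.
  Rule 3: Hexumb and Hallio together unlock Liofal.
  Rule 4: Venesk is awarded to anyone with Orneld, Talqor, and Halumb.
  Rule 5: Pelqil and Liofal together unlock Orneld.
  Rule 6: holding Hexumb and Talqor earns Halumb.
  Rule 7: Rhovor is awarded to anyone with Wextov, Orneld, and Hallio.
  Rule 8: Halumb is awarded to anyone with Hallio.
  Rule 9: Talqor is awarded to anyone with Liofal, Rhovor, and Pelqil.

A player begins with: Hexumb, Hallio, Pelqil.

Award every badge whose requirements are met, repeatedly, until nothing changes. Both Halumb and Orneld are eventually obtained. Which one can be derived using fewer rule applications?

Halumb

Halumb: With Hallio, Halumb is earned (Rule 8). [1 rule application]
Orneld: With Hexumb and Hallio, Liofal is earned (Rule 3). With Pelqil and Liofal, Orneld is earned (Rule 5). [2 rule applications]
Halumb needs fewer.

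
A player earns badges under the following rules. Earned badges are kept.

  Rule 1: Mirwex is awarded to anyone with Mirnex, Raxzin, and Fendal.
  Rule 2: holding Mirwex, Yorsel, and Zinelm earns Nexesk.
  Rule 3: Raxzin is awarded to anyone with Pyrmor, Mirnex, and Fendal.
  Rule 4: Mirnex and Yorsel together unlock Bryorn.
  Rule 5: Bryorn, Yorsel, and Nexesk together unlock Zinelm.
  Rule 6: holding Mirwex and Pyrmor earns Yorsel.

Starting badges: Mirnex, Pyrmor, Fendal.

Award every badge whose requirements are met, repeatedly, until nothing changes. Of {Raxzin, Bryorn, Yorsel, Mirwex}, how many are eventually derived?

4

With Pyrmor, Mirnex, and Fendal, Raxzin is earned (Rule 3).
With Mirnex, Raxzin, and Fendal, Mirwex is earned (Rule 1).
With Mirwex and Pyrmor, Yorsel is earned (Rule 6).
With Mirnex and Yorsel, Bryorn is earned (Rule 4).
Raxzin: reached.
Bryorn: reached.
Yorsel: reached.
Mirwex: reached.
All 4 are reached.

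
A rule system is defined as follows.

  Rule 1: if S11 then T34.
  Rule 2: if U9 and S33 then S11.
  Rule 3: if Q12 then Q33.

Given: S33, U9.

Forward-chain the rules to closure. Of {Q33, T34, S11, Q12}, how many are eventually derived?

U9 and S33 hold, so S11 follows (Rule 2).
From S11, Rule 1 gives T34.
Q33 would need Q12 (Rule 3), but Q12 is never established.
T34: reached.
S11: reached.
No rule produces Q12, and it is not given.
Reached: T34 and S11 — 2 of the 4.

2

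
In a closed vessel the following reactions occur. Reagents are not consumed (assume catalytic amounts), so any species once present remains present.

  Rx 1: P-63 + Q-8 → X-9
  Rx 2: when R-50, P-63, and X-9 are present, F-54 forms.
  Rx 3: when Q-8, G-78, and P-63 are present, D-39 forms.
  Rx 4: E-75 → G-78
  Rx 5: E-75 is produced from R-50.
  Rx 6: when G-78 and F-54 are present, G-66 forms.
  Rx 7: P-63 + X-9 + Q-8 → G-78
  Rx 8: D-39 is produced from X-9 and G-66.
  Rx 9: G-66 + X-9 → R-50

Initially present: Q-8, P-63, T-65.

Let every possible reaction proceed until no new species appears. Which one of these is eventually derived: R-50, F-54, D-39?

D-39

P-63 and Q-8 present → X-9 forms (Rx 1).
P-63, X-9, and Q-8 present → G-78 forms (Rx 7).
Q-8, G-78, and P-63 present → D-39 forms (Rx 3).
R-50 would need G-66 and X-9 (Rx 9), but G-66 never forms. F-54 would need R-50, P-63, and X-9 (Rx 2), but R-50 never forms.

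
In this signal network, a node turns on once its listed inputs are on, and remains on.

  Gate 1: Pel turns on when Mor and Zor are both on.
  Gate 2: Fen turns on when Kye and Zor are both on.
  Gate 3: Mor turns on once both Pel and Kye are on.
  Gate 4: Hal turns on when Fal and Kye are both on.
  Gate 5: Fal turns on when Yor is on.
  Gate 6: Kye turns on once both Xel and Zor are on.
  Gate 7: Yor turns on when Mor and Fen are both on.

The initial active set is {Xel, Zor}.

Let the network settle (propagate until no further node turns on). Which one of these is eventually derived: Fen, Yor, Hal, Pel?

Fen

Gate 6: Xel and Zor on → Kye on.
Gate 2: Kye and Zor on → Fen on.
Hal would need Fal and Kye (Gate 4), but Fal never turns on. Pel would need Mor and Zor (Gate 1), but Mor never turns on. Yor would need Mor and Fen (Gate 7), but Mor never turns on.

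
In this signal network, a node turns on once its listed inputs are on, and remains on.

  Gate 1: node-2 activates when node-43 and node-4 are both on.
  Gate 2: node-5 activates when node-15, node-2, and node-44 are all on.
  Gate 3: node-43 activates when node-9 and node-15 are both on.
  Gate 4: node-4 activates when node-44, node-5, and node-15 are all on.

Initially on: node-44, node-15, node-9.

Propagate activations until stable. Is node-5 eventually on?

No

node-5 would need node-15, node-2, and node-44 (Gate 2), but node-2 never turns on.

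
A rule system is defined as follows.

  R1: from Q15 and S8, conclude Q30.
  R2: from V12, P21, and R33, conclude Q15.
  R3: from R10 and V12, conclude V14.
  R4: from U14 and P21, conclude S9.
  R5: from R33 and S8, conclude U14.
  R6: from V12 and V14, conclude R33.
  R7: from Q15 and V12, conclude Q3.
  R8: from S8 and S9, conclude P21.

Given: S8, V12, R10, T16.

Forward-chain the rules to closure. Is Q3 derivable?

No

Q3 would need Q15 and V12 (R7), but Q15 is never established.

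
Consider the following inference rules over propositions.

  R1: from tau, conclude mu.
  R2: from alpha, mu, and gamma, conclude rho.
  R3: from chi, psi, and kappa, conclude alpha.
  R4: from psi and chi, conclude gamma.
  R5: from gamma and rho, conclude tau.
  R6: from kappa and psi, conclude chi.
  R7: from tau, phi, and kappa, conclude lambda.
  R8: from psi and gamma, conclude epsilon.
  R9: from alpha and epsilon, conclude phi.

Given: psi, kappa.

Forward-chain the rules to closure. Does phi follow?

kappa and psi hold, so chi follows (R6).
psi and chi hold, so gamma follows (R4).
From chi, psi, and kappa, R3 gives alpha.
From psi and gamma, R8 gives epsilon.
alpha and epsilon hold, so phi follows (R9).

Yes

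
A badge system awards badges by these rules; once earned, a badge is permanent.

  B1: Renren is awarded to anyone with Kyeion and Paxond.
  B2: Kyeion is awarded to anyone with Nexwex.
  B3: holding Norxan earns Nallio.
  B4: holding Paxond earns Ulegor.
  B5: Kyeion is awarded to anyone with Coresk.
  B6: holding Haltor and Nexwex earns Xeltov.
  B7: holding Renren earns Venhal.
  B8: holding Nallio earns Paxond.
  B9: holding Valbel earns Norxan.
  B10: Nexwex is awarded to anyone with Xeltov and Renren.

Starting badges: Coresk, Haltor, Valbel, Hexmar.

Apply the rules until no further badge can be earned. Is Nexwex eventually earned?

No

Nexwex would need Xeltov and Renren (B10), but Xeltov is never earned.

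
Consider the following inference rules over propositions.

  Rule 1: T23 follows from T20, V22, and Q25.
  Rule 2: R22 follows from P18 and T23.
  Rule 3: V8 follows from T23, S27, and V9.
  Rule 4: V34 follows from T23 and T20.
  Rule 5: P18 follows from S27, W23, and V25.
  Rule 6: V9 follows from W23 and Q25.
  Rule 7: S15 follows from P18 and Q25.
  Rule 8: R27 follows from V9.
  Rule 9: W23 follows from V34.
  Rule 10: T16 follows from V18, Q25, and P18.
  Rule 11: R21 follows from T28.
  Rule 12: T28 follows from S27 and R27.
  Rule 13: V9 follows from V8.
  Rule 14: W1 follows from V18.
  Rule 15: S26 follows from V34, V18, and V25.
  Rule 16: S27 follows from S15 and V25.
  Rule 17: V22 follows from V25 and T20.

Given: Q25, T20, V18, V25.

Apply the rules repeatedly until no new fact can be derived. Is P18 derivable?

P18 would need S27, W23, and V25 (Rule 5), but S27 is never established.

No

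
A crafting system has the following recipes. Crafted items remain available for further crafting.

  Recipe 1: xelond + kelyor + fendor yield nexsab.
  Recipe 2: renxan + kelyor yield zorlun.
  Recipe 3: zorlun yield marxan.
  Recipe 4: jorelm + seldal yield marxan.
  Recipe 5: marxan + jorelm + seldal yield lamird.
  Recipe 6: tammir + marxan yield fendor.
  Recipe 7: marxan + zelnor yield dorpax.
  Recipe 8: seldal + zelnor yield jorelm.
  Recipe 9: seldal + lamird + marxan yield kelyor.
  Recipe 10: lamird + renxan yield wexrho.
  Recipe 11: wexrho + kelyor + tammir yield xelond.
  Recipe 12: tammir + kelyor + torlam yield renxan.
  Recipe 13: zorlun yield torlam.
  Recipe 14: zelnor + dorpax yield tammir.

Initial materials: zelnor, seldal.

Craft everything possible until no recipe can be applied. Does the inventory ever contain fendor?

Using Recipe 8, seldal and zelnor make jorelm.
jorelm + seldal → marxan (Recipe 4).
Using Recipe 7, marxan and zelnor make dorpax.
Using Recipe 14, zelnor and dorpax make tammir.
Using Recipe 6, tammir and marxan make fendor.

Yes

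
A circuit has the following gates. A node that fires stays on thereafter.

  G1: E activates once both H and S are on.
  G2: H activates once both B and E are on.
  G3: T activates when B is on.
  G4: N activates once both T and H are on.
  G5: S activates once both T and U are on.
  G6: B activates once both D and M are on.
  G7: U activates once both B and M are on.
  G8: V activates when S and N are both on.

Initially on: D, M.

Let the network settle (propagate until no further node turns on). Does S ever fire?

D and M are on, so B activates (G6).
G7: B and M on → U on.
G3: B on → T on.
T and U are on, so S activates (G5).

Yes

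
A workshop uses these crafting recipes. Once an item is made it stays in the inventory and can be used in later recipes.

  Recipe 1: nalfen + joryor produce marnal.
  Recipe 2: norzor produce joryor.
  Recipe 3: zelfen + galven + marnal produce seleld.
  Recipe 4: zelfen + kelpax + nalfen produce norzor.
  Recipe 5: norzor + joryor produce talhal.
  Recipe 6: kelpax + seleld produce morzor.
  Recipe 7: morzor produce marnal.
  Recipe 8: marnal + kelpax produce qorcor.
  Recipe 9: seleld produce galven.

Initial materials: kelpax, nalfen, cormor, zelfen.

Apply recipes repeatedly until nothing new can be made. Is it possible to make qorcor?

zelfen + kelpax + nalfen → norzor (Recipe 4).
Using Recipe 2, norzor makes joryor.
nalfen + joryor → marnal (Recipe 1).
Using Recipe 8, marnal and kelpax make qorcor.

Yes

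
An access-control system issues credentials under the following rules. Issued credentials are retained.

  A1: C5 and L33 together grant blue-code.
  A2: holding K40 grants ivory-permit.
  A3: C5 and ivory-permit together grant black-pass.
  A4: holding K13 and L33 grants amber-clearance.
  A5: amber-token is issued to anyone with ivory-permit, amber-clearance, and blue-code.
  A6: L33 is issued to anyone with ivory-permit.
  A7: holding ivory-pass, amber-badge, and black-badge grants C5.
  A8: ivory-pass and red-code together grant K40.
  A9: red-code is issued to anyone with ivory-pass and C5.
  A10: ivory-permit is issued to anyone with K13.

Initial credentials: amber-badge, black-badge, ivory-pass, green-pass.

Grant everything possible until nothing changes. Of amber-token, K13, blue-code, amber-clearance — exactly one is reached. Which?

blue-code

Holding ivory-pass, amber-badge, and black-badge grants C5 (A7).
Holding ivory-pass and C5 grants red-code (A9).
Holding ivory-pass and red-code grants K40 (A8).
Holding K40 grants ivory-permit (A2).
Holding ivory-permit grants L33 (A6).
Holding C5 and L33 grants blue-code (A1).
amber-token would need ivory-permit, amber-clearance, and blue-code (A5), but amber-clearance is never granted. No rule produces K13, and it is not given. amber-clearance would need K13 and L33 (A4), but K13 is never granted.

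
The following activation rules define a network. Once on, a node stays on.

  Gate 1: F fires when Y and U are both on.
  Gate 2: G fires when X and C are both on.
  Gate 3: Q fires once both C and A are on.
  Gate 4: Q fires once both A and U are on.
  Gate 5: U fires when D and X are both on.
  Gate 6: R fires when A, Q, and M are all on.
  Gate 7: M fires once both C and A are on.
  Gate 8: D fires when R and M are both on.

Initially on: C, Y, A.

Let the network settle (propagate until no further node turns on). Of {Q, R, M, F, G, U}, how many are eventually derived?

3

Gate 7: C and A on → M on.
Gate 3: C and A on → Q on.
Gate 6: A, Q, and M on → R on.
Q: reached.
R: reached.
M: reached.
F would need Y and U (Gate 1), but U never turns on.
G would need X and C (Gate 2), but X never turns on.
U would need D and X (Gate 5), but X never turns on.
Reached: Q, R, and M — 3 of the 6.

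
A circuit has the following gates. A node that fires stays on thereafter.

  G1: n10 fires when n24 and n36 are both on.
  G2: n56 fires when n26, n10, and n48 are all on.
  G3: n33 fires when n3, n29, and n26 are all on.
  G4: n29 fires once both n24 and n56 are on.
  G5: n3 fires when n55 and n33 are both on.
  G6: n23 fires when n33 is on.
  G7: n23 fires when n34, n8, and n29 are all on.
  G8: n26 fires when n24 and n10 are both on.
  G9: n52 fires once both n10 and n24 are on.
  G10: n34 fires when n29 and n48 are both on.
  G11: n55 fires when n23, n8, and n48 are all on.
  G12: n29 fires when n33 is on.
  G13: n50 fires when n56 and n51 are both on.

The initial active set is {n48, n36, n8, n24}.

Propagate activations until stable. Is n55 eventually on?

G1: n24 and n36 on → n10 on.
n24 and n10 are on, so n26 fires (G8).
G2: n26, n10, and n48 on → n56 on.
G4: n24 and n56 on → n29 on.
n29 and n48 are on, so n34 fires (G10).
G7: n34, n8, and n29 on → n23 on.
n23, n8, and n48 are on, so n55 fires (G11).

Yes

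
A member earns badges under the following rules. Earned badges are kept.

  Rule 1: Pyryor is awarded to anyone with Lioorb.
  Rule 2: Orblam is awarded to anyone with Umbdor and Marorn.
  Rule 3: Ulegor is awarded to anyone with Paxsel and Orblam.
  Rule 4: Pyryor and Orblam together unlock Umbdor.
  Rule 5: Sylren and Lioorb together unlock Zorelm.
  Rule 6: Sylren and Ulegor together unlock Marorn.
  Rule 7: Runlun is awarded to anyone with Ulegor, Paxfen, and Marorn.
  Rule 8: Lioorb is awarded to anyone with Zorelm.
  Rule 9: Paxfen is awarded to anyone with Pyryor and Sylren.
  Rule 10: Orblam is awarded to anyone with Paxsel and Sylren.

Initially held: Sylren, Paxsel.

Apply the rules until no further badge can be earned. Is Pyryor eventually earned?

No

Pyryor would need Lioorb (Rule 1), but Lioorb is never earned.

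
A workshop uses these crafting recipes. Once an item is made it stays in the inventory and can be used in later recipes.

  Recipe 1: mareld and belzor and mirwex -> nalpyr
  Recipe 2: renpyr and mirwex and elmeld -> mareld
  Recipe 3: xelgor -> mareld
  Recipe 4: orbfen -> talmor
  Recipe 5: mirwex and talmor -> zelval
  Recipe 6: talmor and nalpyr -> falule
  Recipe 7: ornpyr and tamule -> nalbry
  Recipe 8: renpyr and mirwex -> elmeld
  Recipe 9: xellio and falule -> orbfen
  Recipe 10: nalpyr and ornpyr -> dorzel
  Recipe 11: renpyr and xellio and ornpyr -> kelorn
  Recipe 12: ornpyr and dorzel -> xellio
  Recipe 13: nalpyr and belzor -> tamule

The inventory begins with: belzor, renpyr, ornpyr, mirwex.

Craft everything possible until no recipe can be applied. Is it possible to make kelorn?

Yes

renpyr and mirwex -> elmeld (Recipe 8).
renpyr and mirwex and elmeld -> mareld (Recipe 2).
Using Recipe 1, mareld, belzor, and mirwex make nalpyr.
nalpyr and ornpyr -> dorzel (Recipe 10).
ornpyr and dorzel -> xellio (Recipe 12).
Using Recipe 11, renpyr, xellio, and ornpyr make kelorn.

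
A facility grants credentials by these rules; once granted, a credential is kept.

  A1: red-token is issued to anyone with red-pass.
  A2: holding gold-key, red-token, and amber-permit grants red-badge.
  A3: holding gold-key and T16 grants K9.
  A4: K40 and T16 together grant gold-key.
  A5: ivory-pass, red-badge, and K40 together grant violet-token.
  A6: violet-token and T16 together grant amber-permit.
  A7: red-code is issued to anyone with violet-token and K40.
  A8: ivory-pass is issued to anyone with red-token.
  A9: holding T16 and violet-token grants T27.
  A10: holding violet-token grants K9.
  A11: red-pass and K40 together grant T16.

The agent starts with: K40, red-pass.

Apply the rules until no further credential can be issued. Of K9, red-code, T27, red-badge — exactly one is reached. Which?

Holding red-pass and K40 grants T16 (A11).
Holding K40 and T16 grants gold-key (A4).
Holding gold-key and T16 grants K9 (A3).
T27 would need T16 and violet-token (A9), but violet-token is never granted. red-code would need violet-token and K40 (A7), but violet-token is never granted. red-badge would need gold-key, red-token, and amber-permit (A2), but amber-permit is never granted.

K9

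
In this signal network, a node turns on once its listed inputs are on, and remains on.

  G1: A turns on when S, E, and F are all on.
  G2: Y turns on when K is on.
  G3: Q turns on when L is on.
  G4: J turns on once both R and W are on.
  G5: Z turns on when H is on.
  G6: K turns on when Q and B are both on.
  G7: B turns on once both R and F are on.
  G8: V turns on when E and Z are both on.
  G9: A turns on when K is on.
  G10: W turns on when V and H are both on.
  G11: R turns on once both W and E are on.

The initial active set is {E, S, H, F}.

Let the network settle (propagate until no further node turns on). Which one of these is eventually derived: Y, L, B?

G5: H on → Z on.
G8: E and Z on → V on.
V and H are on, so W turns on (G10).
G11: W and E on → R on.
R and F are on, so B turns on (G7).
Y would need K (G2), but K never turns on. No rule produces L, and it is not given.

B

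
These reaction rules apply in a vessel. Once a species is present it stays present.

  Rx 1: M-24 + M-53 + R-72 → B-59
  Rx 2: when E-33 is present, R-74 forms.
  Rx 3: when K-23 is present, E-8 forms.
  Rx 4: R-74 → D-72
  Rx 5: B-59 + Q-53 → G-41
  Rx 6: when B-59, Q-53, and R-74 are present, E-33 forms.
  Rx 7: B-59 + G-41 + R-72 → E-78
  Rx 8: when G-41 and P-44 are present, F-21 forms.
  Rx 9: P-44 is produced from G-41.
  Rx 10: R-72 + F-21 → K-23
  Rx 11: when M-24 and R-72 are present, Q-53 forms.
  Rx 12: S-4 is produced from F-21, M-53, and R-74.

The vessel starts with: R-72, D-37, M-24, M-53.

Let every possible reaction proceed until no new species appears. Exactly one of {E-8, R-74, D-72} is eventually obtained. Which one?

E-8

M-24 and R-72 present → Q-53 forms (Rx 11).
M-24, M-53, and R-72 present → B-59 forms (Rx 1).
B-59 and Q-53 present → G-41 forms (Rx 5).
G-41 present → P-44 forms (Rx 9).
G-41 and P-44 present → F-21 forms (Rx 8).
R-72 and F-21 present → K-23 forms (Rx 10).
K-23 present → E-8 forms (Rx 3).
R-74 would need E-33 (Rx 2), but E-33 never forms. D-72 would need R-74 (Rx 4), but R-74 never forms.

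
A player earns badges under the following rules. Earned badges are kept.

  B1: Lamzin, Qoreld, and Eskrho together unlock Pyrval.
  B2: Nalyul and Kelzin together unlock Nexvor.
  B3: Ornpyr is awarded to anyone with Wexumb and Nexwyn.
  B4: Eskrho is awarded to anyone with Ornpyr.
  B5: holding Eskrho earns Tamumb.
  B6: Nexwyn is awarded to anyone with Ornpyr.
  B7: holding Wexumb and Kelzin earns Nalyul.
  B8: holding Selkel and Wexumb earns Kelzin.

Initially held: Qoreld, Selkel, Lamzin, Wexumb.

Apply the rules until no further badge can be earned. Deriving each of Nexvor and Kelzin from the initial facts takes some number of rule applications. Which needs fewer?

Kelzin

Kelzin: With Selkel and Wexumb, Kelzin is earned (B8). [1 rule application]
Nexvor: With Selkel and Wexumb, Kelzin is earned (B8). With Wexumb and Kelzin, Nalyul is earned (B7). With Nalyul and Kelzin, Nexvor is earned (B2). [3 rule applications]
Kelzin needs fewer.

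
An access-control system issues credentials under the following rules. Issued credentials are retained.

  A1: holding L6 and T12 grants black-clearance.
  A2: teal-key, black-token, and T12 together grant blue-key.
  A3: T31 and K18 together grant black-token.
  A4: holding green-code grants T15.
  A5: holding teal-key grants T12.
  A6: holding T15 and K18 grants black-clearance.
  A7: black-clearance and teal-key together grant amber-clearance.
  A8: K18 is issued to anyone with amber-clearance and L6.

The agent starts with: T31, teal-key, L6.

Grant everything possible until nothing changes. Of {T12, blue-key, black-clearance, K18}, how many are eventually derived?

Holding teal-key grants T12 (A5).
Holding L6 and T12 grants black-clearance (A1).
Holding black-clearance and teal-key grants amber-clearance (A7).
Holding amber-clearance and L6 grants K18 (A8).
Holding T31 and K18 grants black-token (A3).
Holding teal-key, black-token, and T12 grants blue-key (A2).
T12: reached.
blue-key: reached.
black-clearance: reached.
K18: reached.
All 4 are reached.

4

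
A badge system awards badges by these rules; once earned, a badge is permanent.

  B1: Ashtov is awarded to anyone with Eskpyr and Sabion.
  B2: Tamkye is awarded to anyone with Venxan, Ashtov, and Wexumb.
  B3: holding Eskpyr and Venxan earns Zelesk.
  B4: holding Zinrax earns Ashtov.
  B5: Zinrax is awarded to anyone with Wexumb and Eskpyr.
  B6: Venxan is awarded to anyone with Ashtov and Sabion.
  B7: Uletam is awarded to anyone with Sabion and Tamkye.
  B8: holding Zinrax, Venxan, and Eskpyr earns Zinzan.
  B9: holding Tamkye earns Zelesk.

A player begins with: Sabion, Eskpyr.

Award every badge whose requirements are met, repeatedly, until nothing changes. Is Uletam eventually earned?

No

Uletam would need Sabion and Tamkye (B7), but Tamkye is never earned.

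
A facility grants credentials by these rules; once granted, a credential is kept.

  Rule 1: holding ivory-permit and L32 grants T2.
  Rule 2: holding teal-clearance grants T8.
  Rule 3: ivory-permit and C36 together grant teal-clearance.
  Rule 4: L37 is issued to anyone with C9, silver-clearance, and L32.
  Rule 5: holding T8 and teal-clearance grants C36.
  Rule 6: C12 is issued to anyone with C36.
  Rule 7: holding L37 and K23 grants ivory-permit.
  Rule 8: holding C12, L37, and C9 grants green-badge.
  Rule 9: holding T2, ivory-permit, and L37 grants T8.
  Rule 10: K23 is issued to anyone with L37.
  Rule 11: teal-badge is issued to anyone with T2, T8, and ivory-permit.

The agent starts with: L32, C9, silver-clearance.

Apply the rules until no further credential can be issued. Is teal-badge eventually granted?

Holding C9, silver-clearance, and L32 grants L37 (Rule 4).
Holding L37 grants K23 (Rule 10).
Holding L37 and K23 grants ivory-permit (Rule 7).
Holding ivory-permit and L32 grants T2 (Rule 1).
Holding T2, ivory-permit, and L37 grants T8 (Rule 9).
Holding T2, T8, and ivory-permit grants teal-badge (Rule 11).

Yes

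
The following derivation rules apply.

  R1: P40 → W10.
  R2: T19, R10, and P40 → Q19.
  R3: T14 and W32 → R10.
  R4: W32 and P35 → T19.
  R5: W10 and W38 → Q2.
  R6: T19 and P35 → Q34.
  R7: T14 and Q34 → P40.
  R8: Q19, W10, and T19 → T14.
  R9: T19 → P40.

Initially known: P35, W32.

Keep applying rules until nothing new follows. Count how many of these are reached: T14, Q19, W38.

0

T14 would need Q19, W10, and T19 (R8), but Q19 is never established.
Q19 would need T19, R10, and P40 (R2), but R10 is never established.
No rule produces W38, and it is not given.
None of the 3 are reached.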